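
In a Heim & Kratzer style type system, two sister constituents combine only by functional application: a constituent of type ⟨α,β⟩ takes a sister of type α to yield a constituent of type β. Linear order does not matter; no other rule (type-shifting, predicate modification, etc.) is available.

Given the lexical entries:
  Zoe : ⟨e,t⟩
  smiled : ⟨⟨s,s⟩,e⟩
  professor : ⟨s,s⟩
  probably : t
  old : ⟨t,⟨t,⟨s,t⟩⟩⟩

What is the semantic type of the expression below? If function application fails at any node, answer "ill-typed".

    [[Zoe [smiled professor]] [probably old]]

⟨s,t⟩

At [smiled professor], smiled : ⟨⟨s,s⟩,e⟩ takes professor : ⟨s,s⟩, giving e.
At [Zoe [smiled professor]], Zoe : ⟨e,t⟩ takes [smiled professor] : e, giving t.
At [probably old], old : ⟨t,⟨t,⟨s,t⟩⟩⟩ takes probably : t, giving ⟨t,⟨s,t⟩⟩.
At [[Zoe [smiled professor]] [probably old]], [probably old] : ⟨t,⟨s,t⟩⟩ takes [Zoe [smiled professor]] : t, giving ⟨s,t⟩.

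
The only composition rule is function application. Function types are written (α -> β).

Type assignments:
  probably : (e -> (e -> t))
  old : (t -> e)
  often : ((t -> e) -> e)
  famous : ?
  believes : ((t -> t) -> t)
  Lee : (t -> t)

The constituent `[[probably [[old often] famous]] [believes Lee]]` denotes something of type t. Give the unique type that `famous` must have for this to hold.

(e -> ((e -> (e -> t)) -> (t -> t)))

For [[probably [[old often] famous]] [believes Lee]] to have type t with [believes Lee] of type t, [probably [[old often] famous]] must be the function: [probably [[old often] famous]] : (t -> t).
For [probably [[old often] famous]] to have type (t -> t) with probably of type (e -> (e -> t)), [[old often] famous] must be the function: [[old often] famous] : ((e -> (e -> t)) -> (t -> t)).
For [[old often] famous] to have type ((e -> (e -> t)) -> (t -> t)) with [old often] of type e, famous must be the function: famous : (e -> ((e -> (e -> t)) -> (t -> t))).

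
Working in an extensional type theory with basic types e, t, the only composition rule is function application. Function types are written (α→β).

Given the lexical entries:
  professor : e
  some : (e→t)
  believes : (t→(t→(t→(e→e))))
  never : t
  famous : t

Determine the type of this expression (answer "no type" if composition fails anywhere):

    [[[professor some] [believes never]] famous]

[professor some]: (e→t) applied to e yields t.
[believes never]: (t→(t→(t→(e→e)))) applied to t yields (t→(t→(e→e))).
[[professor some] [believes never]]: (t→(t→(e→e))) applied to t yields (t→(e→e)).
[[[professor some] [believes never]] famous]: (t→(e→e)) applied to t yields (e→e).

(e→e)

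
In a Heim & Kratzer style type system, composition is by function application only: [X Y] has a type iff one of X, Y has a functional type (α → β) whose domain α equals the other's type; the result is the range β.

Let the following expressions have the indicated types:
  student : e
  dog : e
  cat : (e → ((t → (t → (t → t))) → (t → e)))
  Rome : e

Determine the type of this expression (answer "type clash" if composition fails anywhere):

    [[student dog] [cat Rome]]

[student dog]: e with e — neither is a function whose domain matches the other; composition fails here.

type clash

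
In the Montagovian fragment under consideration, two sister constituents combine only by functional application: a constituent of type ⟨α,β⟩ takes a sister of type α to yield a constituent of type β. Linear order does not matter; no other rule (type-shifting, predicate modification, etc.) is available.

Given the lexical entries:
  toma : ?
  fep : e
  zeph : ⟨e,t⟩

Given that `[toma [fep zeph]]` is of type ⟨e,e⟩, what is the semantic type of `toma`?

⟨t,⟨e,e⟩⟩

For [toma [fep zeph]] to have type ⟨e,e⟩ with [fep zeph] of type t, toma must be the function: toma : ⟨t,⟨e,e⟩⟩.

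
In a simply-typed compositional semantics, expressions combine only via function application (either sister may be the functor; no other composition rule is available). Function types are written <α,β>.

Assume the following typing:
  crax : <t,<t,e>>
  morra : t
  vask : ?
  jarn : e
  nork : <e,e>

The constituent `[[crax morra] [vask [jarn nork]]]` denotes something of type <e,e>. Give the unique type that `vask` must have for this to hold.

<e,<<t,e>,<e,e>>>

For [[crax morra] [vask [jarn nork]]] to have type <e,e> with [crax morra] of type <t,e>, [vask [jarn nork]] must be the function: [vask [jarn nork]] : <<t,e>,<e,e>>.
For [vask [jarn nork]] to have type <<t,e>,<e,e>> with [jarn nork] of type e, vask must be the function: vask : <e,<<t,e>,<e,e>>>.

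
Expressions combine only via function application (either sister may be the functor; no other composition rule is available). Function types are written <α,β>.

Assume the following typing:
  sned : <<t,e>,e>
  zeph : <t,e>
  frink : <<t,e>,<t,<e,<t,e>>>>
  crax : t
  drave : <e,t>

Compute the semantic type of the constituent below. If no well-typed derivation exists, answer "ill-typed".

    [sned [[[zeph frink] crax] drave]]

[zeph frink] — frink of type <<t,e>,<t,<e,<t,e>>>> combines with zeph of type <t,e>: type <t,<e,<t,e>>>.
[[zeph frink] crax] — [zeph frink] of type <t,<e,<t,e>>> combines with crax of type t: type <e,<t,e>>.
[[[zeph frink] crax] drave]: <e,<t,e>> with <e,t> — neither is a function whose domain matches the other; composition fails here.

ill-typed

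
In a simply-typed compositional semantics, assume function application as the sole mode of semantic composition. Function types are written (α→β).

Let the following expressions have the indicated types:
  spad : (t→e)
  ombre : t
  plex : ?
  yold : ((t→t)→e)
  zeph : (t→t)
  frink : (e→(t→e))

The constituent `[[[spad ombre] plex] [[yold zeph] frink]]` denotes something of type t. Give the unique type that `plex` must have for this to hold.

[[[spad ombre] plex] [[yold zeph] frink]] must have type t. The sister [[yold zeph] frink] has type (t→e); that is not a function onto t, so [[spad ombre] plex] must be the functor, of type ((t→e)→t).
[[spad ombre] plex] must have type ((t→e)→t). The sister [spad ombre] has type e; that is not a function onto ((t→e)→t), so plex must be the functor, of type (e→((t→e)→t)).

(e→((t→e)→t))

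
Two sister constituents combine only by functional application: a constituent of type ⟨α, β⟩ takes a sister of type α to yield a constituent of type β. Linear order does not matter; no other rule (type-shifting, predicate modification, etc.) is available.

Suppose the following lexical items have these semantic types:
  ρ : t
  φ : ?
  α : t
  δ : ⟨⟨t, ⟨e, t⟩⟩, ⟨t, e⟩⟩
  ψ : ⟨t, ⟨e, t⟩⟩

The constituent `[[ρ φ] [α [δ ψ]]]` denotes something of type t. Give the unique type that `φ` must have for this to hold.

[[ρ φ] [α [δ ψ]]] is required to be t. [α [δ ψ]] : e cannot yield t as functor, so [ρ φ] : ⟨e, t⟩.
[ρ φ] is required to be ⟨e, t⟩. ρ : t cannot yield ⟨e, t⟩ as functor, so φ : ⟨t, ⟨e, t⟩⟩.

⟨t, ⟨e, t⟩⟩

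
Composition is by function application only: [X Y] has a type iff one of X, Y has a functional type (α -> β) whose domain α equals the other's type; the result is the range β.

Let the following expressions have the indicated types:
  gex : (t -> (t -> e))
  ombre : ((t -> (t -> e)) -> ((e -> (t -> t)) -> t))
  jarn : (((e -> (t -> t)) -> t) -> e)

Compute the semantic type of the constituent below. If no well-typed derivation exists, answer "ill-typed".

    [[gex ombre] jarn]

e

At [gex ombre], ombre : ((t -> (t -> e)) -> ((e -> (t -> t)) -> t)) takes gex : (t -> (t -> e)), giving ((e -> (t -> t)) -> t).
At [[gex ombre] jarn], jarn : (((e -> (t -> t)) -> t) -> e) takes [gex ombre] : ((e -> (t -> t)) -> t), giving e.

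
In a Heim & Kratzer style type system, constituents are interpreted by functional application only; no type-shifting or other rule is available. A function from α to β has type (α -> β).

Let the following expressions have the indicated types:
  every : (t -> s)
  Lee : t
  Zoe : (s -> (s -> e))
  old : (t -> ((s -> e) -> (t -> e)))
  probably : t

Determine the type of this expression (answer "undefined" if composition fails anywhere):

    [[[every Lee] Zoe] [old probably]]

[every Lee]: functor every : (t -> s), argument Lee : t; result s.
[[every Lee] Zoe]: functor Zoe : (s -> (s -> e)), argument [every Lee] : s; result (s -> e).
[old probably]: functor old : (t -> ((s -> e) -> (t -> e))), argument probably : t; result ((s -> e) -> (t -> e)).
[[[every Lee] Zoe] [old probably]]: functor [old probably] : ((s -> e) -> (t -> e)), argument [[every Lee] Zoe] : (s -> e); result (t -> e).

(t -> e)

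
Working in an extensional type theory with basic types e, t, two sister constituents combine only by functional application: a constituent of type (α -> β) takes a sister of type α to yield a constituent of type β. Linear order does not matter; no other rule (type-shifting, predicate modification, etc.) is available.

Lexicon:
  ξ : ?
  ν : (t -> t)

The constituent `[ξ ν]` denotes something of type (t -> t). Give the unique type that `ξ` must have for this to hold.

((t -> t) -> (t -> t))

[ξ ν] must have type (t -> t). The sister ν has type (t -> t); that is not a function onto (t -> t), so ξ must be the functor, of type ((t -> t) -> (t -> t)).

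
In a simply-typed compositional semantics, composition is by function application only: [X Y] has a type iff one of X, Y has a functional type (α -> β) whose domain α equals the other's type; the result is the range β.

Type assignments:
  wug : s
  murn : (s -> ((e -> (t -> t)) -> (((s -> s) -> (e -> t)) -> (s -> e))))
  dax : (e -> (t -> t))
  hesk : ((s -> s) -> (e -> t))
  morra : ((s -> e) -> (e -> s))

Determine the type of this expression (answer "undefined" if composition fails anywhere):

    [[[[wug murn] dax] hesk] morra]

At [wug murn], murn : (s -> ((e -> (t -> t)) -> (((s -> s) -> (e -> t)) -> (s -> e)))) takes wug : s, giving ((e -> (t -> t)) -> (((s -> s) -> (e -> t)) -> (s -> e))).
At [[wug murn] dax], [wug murn] : ((e -> (t -> t)) -> (((s -> s) -> (e -> t)) -> (s -> e))) takes dax : (e -> (t -> t)), giving (((s -> s) -> (e -> t)) -> (s -> e)).
At [[[wug murn] dax] hesk], [[wug murn] dax] : (((s -> s) -> (e -> t)) -> (s -> e)) takes hesk : ((s -> s) -> (e -> t)), giving (s -> e).
At [[[[wug murn] dax] hesk] morra], morra : ((s -> e) -> (e -> s)) takes [[[wug murn] dax] hesk] : (s -> e), giving (e -> s).

(e -> s)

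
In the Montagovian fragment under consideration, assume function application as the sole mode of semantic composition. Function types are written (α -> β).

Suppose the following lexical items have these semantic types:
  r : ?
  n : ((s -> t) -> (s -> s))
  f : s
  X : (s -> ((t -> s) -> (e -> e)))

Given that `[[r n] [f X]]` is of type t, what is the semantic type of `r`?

(((s -> t) -> (s -> s)) -> (((t -> s) -> (e -> e)) -> t))

For [[r n] [f X]] to have type t with [f X] of type ((t -> s) -> (e -> e)), [r n] must be the function: [r n] : (((t -> s) -> (e -> e)) -> t).
For [r n] to have type (((t -> s) -> (e -> e)) -> t) with n of type ((s -> t) -> (s -> s)), r must be the function: r : (((s -> t) -> (s -> s)) -> (((t -> s) -> (e -> e)) -> t)).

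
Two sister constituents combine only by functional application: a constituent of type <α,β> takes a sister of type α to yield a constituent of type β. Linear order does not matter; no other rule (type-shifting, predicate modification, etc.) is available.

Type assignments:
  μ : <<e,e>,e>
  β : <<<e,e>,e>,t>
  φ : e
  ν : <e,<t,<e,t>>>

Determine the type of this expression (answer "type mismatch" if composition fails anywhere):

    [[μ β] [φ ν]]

<e,t>

[μ β]: functor β : <<<e,e>,e>,t>, argument μ : <<e,e>,e>; result t.
[φ ν]: functor ν : <e,<t,<e,t>>>, argument φ : e; result <t,<e,t>>.
[[μ β] [φ ν]]: functor [φ ν] : <t,<e,t>>, argument [μ β] : t; result <e,t>.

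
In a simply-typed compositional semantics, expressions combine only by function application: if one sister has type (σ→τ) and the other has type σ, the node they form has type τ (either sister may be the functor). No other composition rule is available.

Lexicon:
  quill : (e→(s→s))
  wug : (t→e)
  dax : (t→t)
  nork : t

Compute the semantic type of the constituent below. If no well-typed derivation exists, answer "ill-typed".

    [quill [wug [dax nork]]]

(s→s)

[dax nork]: dax is (t→t), nork is t; result t.
[wug [dax nork]]: wug is (t→e), [dax nork] is t; result e.
[quill [wug [dax nork]]]: quill is (e→(s→s)), [wug [dax nork]] is e; result (s→s).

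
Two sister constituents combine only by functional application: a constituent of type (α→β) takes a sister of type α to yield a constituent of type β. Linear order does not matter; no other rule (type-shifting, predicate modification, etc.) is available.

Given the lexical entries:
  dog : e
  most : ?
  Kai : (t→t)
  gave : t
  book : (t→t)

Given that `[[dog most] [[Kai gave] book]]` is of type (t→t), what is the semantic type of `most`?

[[dog most] [[Kai gave] book]] must have type (t→t). The sister [[Kai gave] book] has type t; that is not a function onto (t→t), so [dog most] must be the functor, of type (t→(t→t)).
[dog most] must have type (t→(t→t)). The sister dog has type e; that is not a function onto (t→(t→t)), so most must be the functor, of type (e→(t→(t→t))).

(e→(t→(t→t)))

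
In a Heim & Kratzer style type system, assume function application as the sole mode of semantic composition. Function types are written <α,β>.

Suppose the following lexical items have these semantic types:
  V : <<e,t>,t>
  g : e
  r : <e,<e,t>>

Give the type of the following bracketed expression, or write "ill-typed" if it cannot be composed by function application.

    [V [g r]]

[g r] — r of type <e,<e,t>> combines with g of type e: type <e,t>.
[V [g r]] — V of type <<e,t>,t> combines with [g r] of type <e,t>: type t.

t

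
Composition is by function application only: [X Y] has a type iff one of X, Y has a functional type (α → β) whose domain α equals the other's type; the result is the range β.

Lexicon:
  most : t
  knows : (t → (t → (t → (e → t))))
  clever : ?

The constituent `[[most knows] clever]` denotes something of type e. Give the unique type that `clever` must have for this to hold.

((t → (t → (e → t))) → e)

For [[most knows] clever] to have type e with [most knows] of type (t → (t → (e → t))), clever must be the function: clever : ((t → (t → (e → t))) → e).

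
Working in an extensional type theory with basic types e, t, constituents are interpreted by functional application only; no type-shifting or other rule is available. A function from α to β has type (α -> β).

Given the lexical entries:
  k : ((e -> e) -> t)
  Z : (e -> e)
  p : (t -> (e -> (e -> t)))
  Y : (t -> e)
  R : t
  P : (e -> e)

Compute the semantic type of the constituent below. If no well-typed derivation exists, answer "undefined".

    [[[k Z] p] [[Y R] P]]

(e -> t)

[k Z]: k is ((e -> e) -> t), Z is (e -> e); result t.
[[k Z] p]: p is (t -> (e -> (e -> t))), [k Z] is t; result (e -> (e -> t)).
[Y R]: Y is (t -> e), R is t; result e.
[[Y R] P]: P is (e -> e), [Y R] is e; result e.
[[[k Z] p] [[Y R] P]]: [[k Z] p] is (e -> (e -> t)), [[Y R] P] is e; result (e -> t).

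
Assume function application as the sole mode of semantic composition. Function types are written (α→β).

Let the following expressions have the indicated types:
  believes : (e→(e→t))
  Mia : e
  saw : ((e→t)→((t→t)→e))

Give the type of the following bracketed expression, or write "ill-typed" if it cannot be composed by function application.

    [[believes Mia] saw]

At [believes Mia], believes : (e→(e→t)) takes Mia : e, giving (e→t).
At [[believes Mia] saw], saw : ((e→t)→((t→t)→e)) takes [believes Mia] : (e→t), giving ((t→t)→e).

((t→t)→e)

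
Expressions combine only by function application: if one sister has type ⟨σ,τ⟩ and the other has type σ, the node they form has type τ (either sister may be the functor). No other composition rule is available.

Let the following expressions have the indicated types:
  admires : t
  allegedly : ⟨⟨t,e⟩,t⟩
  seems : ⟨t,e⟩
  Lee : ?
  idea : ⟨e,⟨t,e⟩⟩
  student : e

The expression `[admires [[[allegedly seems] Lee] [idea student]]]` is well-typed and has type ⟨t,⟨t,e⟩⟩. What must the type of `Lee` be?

⟨t,⟨⟨t,e⟩,⟨t,⟨t,⟨t,e⟩⟩⟩⟩⟩

[admires [[[allegedly seems] Lee] [idea student]]] must have type ⟨t,⟨t,e⟩⟩. The sister admires has type t; that is not a function onto ⟨t,⟨t,e⟩⟩, so [[[allegedly seems] Lee] [idea student]] must be the functor, of type ⟨t,⟨t,⟨t,e⟩⟩⟩.
[[[allegedly seems] Lee] [idea student]] must have type ⟨t,⟨t,⟨t,e⟩⟩⟩. The sister [idea student] has type ⟨t,e⟩; that is not a function onto ⟨t,⟨t,⟨t,e⟩⟩⟩, so [[allegedly seems] Lee] must be the functor, of type ⟨⟨t,e⟩,⟨t,⟨t,⟨t,e⟩⟩⟩⟩.
[[allegedly seems] Lee] must have type ⟨⟨t,e⟩,⟨t,⟨t,⟨t,e⟩⟩⟩⟩. The sister [allegedly seems] has type t; that is not a function onto ⟨⟨t,e⟩,⟨t,⟨t,⟨t,e⟩⟩⟩⟩, so Lee must be the functor, of type ⟨t,⟨⟨t,e⟩,⟨t,⟨t,⟨t,e⟩⟩⟩⟩⟩.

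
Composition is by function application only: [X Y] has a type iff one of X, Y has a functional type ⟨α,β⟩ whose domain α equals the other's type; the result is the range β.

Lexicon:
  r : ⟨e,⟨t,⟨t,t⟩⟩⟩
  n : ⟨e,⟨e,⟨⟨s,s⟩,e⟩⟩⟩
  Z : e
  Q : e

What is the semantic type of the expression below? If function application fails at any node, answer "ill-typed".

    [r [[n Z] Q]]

ill-typed

[n Z]: n is ⟨e,⟨e,⟨⟨s,s⟩,e⟩⟩⟩, Z is e; result ⟨e,⟨⟨s,s⟩,e⟩⟩.
[[n Z] Q]: [n Z] is ⟨e,⟨⟨s,s⟩,e⟩⟩, Q is e; result ⟨⟨s,s⟩,e⟩.
[r [[n Z] Q]]: ⟨e,⟨t,⟨t,t⟩⟩⟩ and ⟨⟨s,s⟩,e⟩ cannot combine by function application — type clash.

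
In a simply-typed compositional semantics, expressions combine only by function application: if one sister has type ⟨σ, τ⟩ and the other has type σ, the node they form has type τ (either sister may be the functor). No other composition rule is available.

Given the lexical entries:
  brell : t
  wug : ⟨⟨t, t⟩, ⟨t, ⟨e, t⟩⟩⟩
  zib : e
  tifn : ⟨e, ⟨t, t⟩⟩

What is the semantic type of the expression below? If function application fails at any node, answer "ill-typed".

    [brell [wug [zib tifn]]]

⟨e, t⟩

[zib tifn]: tifn is ⟨e, ⟨t, t⟩⟩, zib is e; result ⟨t, t⟩.
[wug [zib tifn]]: wug is ⟨⟨t, t⟩, ⟨t, ⟨e, t⟩⟩⟩, [zib tifn] is ⟨t, t⟩; result ⟨t, ⟨e, t⟩⟩.
[brell [wug [zib tifn]]]: [wug [zib tifn]] is ⟨t, ⟨e, t⟩⟩, brell is t; result ⟨e, t⟩.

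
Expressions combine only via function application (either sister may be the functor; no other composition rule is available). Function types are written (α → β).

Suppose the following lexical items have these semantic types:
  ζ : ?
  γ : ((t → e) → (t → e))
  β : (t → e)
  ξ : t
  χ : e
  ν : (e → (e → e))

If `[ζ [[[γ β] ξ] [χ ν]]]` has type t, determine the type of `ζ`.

[ζ [[[γ β] ξ] [χ ν]]] is required to be t. [[[γ β] ξ] [χ ν]] : e cannot yield t as functor, so ζ : (e → t).

(e → t)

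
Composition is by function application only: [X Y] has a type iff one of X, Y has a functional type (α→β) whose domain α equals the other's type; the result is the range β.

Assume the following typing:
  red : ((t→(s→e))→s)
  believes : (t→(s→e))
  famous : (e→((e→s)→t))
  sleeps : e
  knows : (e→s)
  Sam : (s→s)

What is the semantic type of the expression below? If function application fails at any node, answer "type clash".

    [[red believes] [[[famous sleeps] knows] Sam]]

At [red believes], red : ((t→(s→e))→s) takes believes : (t→(s→e)), giving s.
At [famous sleeps], famous : (e→((e→s)→t)) takes sleeps : e, giving ((e→s)→t).
At [[famous sleeps] knows], [famous sleeps] : ((e→s)→t) takes knows : (e→s), giving t.
[[[famous sleeps] knows] Sam]: t and (s→s) cannot combine by function application — type clash.

type clash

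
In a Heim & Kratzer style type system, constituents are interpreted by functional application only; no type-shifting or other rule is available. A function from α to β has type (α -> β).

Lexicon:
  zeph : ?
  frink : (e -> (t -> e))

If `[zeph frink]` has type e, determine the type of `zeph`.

((e -> (t -> e)) -> e)

[zeph frink] is required to be e. frink : (e -> (t -> e)) cannot yield e as functor, so zeph : ((e -> (t -> e)) -> e).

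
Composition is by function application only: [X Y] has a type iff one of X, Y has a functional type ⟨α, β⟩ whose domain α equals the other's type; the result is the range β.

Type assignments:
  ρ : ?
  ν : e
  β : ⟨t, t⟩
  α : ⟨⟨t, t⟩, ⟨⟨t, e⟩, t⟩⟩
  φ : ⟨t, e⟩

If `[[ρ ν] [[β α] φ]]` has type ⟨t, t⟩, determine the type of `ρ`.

⟨e, ⟨t, ⟨t, t⟩⟩⟩

[[ρ ν] [[β α] φ]] is required to be ⟨t, t⟩. [[β α] φ] : t cannot yield ⟨t, t⟩ as functor, so [ρ ν] : ⟨t, ⟨t, t⟩⟩.
[ρ ν] is required to be ⟨t, ⟨t, t⟩⟩. ν : e cannot yield ⟨t, ⟨t, t⟩⟩ as functor, so ρ : ⟨e, ⟨t, ⟨t, t⟩⟩⟩.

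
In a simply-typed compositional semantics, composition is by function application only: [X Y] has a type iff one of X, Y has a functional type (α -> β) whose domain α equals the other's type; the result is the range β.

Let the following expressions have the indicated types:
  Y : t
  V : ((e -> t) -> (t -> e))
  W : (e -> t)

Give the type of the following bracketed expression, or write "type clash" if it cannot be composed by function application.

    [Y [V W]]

e

[V W]: functor V : ((e -> t) -> (t -> e)), argument W : (e -> t); result (t -> e).
[Y [V W]]: functor [V W] : (t -> e), argument Y : t; result e.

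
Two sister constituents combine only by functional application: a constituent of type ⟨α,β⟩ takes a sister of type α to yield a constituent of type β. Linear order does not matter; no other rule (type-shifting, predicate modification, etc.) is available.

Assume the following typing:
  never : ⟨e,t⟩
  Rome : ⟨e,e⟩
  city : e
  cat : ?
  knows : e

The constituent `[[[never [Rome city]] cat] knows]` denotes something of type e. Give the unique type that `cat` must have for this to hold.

At [[[never [Rome city]] cat] knows] (required: e): knows is e, which is not a function with range e; hence [[never [Rome city]] cat] is the functor — type ⟨e,e⟩.
At [[never [Rome city]] cat] (required: ⟨e,e⟩): [never [Rome city]] is t, which is not a function with range ⟨e,e⟩; hence cat is the functor — type ⟨t,⟨e,e⟩⟩.

⟨t,⟨e,e⟩⟩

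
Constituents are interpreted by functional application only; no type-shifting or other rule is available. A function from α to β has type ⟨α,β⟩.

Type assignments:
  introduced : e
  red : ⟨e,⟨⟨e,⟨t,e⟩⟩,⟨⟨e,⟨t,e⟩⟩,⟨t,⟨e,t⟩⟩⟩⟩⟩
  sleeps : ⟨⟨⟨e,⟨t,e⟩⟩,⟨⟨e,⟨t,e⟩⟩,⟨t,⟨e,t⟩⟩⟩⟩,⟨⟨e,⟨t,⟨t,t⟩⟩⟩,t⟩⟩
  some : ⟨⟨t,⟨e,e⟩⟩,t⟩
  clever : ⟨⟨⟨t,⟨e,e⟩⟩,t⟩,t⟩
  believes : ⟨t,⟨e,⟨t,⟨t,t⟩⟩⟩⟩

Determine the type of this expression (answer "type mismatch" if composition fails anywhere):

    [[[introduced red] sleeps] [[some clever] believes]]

t

[introduced red]: ⟨e,⟨⟨e,⟨t,e⟩⟩,⟨⟨e,⟨t,e⟩⟩,⟨t,⟨e,t⟩⟩⟩⟩⟩ applied to e yields ⟨⟨e,⟨t,e⟩⟩,⟨⟨e,⟨t,e⟩⟩,⟨t,⟨e,t⟩⟩⟩⟩.
[[introduced red] sleeps]: ⟨⟨⟨e,⟨t,e⟩⟩,⟨⟨e,⟨t,e⟩⟩,⟨t,⟨e,t⟩⟩⟩⟩,⟨⟨e,⟨t,⟨t,t⟩⟩⟩,t⟩⟩ applied to ⟨⟨e,⟨t,e⟩⟩,⟨⟨e,⟨t,e⟩⟩,⟨t,⟨e,t⟩⟩⟩⟩ yields ⟨⟨e,⟨t,⟨t,t⟩⟩⟩,t⟩.
[some clever]: ⟨⟨⟨t,⟨e,e⟩⟩,t⟩,t⟩ applied to ⟨⟨t,⟨e,e⟩⟩,t⟩ yields t.
[[some clever] believes]: ⟨t,⟨e,⟨t,⟨t,t⟩⟩⟩⟩ applied to t yields ⟨e,⟨t,⟨t,t⟩⟩⟩.
[[[introduced red] sleeps] [[some clever] believes]]: ⟨⟨e,⟨t,⟨t,t⟩⟩⟩,t⟩ applied to ⟨e,⟨t,⟨t,t⟩⟩⟩ yields t.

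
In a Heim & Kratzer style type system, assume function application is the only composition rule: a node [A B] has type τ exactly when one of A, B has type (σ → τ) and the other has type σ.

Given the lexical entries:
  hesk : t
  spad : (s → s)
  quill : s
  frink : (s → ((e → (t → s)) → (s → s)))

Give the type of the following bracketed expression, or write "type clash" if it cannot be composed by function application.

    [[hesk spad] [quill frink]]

At [hesk spad]: neither t nor (s → s) can take the other as argument; the node is ill-typed.

type clash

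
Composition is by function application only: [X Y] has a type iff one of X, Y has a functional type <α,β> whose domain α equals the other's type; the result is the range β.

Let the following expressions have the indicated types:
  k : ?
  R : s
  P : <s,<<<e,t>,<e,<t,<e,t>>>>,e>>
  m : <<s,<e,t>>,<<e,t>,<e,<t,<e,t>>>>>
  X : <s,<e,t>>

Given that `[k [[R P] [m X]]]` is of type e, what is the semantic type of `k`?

<e,e>

For [k [[R P] [m X]]] to have type e with [[R P] [m X]] of type e, k must be the function: k : <e,e>.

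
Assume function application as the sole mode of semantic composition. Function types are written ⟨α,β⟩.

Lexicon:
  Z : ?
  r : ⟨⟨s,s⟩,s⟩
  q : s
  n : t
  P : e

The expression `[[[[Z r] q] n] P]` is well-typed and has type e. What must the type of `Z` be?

For [[[[Z r] q] n] P] to have type e with P of type e, [[[Z r] q] n] must be the function: [[[Z r] q] n] : ⟨e,e⟩.
For [[[Z r] q] n] to have type ⟨e,e⟩ with n of type t, [[Z r] q] must be the function: [[Z r] q] : ⟨t,⟨e,e⟩⟩.
For [[Z r] q] to have type ⟨t,⟨e,e⟩⟩ with q of type s, [Z r] must be the function: [Z r] : ⟨s,⟨t,⟨e,e⟩⟩⟩.
For [Z r] to have type ⟨s,⟨t,⟨e,e⟩⟩⟩ with r of type ⟨⟨s,s⟩,s⟩, Z must be the function: Z : ⟨⟨⟨s,s⟩,s⟩,⟨s,⟨t,⟨e,e⟩⟩⟩⟩.

⟨⟨⟨s,s⟩,s⟩,⟨s,⟨t,⟨e,e⟩⟩⟩⟩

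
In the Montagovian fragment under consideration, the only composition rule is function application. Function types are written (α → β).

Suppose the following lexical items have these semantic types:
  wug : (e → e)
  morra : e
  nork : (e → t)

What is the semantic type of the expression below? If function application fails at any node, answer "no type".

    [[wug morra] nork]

t

At [wug morra], wug : (e → e) takes morra : e, giving e.
At [[wug morra] nork], nork : (e → t) takes [wug morra] : e, giving t.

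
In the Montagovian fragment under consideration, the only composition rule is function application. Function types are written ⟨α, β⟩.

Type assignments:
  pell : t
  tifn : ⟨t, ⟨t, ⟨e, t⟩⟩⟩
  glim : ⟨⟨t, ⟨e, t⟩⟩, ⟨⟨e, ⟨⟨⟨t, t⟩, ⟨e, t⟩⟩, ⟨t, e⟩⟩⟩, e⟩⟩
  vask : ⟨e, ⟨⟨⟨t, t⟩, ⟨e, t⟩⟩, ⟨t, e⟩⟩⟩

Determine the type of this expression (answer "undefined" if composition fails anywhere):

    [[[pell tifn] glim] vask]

[pell tifn] — tifn of type ⟨t, ⟨t, ⟨e, t⟩⟩⟩ combines with pell of type t: type ⟨t, ⟨e, t⟩⟩.
[[pell tifn] glim] — glim of type ⟨⟨t, ⟨e, t⟩⟩, ⟨⟨e, ⟨⟨⟨t, t⟩, ⟨e, t⟩⟩, ⟨t, e⟩⟩⟩, e⟩⟩ combines with [pell tifn] of type ⟨t, ⟨e, t⟩⟩: type ⟨⟨e, ⟨⟨⟨t, t⟩, ⟨e, t⟩⟩, ⟨t, e⟩⟩⟩, e⟩.
[[[pell tifn] glim] vask] — [[pell tifn] glim] of type ⟨⟨e, ⟨⟨⟨t, t⟩, ⟨e, t⟩⟩, ⟨t, e⟩⟩⟩, e⟩ combines with vask of type ⟨e, ⟨⟨⟨t, t⟩, ⟨e, t⟩⟩, ⟨t, e⟩⟩⟩: type e.

e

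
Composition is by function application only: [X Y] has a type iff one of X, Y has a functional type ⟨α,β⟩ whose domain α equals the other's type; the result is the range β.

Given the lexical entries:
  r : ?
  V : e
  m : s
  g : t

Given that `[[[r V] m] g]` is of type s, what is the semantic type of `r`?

For [[[r V] m] g] to have type s with g of type t, [[r V] m] must be the function: [[r V] m] : ⟨t,s⟩.
For [[r V] m] to have type ⟨t,s⟩ with m of type s, [r V] must be the function: [r V] : ⟨s,⟨t,s⟩⟩.
For [r V] to have type ⟨s,⟨t,s⟩⟩ with V of type e, r must be the function: r : ⟨e,⟨s,⟨t,s⟩⟩⟩.

⟨e,⟨s,⟨t,s⟩⟩⟩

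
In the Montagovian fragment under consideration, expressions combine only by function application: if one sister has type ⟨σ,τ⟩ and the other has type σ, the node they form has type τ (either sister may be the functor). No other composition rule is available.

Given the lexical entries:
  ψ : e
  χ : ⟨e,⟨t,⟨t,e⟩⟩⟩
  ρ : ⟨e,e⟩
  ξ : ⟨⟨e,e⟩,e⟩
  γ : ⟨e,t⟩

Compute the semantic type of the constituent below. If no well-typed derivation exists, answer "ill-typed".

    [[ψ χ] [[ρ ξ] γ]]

[ψ χ]: functor χ : ⟨e,⟨t,⟨t,e⟩⟩⟩, argument ψ : e; result ⟨t,⟨t,e⟩⟩.
[ρ ξ]: functor ξ : ⟨⟨e,e⟩,e⟩, argument ρ : ⟨e,e⟩; result e.
[[ρ ξ] γ]: functor γ : ⟨e,t⟩, argument [ρ ξ] : e; result t.
[[ψ χ] [[ρ ξ] γ]]: functor [ψ χ] : ⟨t,⟨t,e⟩⟩, argument [[ρ ξ] γ] : t; result ⟨t,e⟩.

⟨t,e⟩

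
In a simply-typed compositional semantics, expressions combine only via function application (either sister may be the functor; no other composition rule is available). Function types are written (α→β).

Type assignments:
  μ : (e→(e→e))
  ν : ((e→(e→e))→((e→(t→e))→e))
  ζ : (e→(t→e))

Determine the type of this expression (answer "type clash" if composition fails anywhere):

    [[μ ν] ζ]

At [μ ν], ν : ((e→(e→e))→((e→(t→e))→e)) takes μ : (e→(e→e)), giving ((e→(t→e))→e).
At [[μ ν] ζ], [μ ν] : ((e→(t→e))→e) takes ζ : (e→(t→e)), giving e.

e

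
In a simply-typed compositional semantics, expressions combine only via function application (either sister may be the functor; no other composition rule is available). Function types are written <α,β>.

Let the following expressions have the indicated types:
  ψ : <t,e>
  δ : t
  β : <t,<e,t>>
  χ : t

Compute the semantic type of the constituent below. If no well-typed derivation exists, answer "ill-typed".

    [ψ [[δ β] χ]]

[δ β]: functor β : <t,<e,t>>, argument δ : t; result <e,t>.
At [[δ β] χ]: neither <e,t> nor t can take the other as argument; the node is ill-typed.

ill-typed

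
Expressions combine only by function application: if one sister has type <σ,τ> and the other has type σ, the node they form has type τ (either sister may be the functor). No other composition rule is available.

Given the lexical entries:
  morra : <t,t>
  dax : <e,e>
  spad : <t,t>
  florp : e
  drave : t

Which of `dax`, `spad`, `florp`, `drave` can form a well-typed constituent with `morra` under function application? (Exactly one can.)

drave

dax : <e,e> — no; morra wants t, and dax wants e.
spad : <t,t> — no; morra wants t, and spad wants t.
florp : e — no; morra wants t, and florp wants nothing (atomic).
drave — combines: morra : <t,t> takes drave : t as argument, giving t.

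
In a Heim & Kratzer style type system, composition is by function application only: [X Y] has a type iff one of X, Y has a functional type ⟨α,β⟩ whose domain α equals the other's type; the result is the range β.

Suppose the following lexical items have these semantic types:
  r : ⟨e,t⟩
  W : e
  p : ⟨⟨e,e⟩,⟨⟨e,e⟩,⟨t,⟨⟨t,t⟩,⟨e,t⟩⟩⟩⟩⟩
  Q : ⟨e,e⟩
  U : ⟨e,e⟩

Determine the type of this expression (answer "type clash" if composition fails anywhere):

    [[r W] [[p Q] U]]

[r W]: r is ⟨e,t⟩, W is e; result t.
[p Q]: p is ⟨⟨e,e⟩,⟨⟨e,e⟩,⟨t,⟨⟨t,t⟩,⟨e,t⟩⟩⟩⟩⟩, Q is ⟨e,e⟩; result ⟨⟨e,e⟩,⟨t,⟨⟨t,t⟩,⟨e,t⟩⟩⟩⟩.
[[p Q] U]: [p Q] is ⟨⟨e,e⟩,⟨t,⟨⟨t,t⟩,⟨e,t⟩⟩⟩⟩, U is ⟨e,e⟩; result ⟨t,⟨⟨t,t⟩,⟨e,t⟩⟩⟩.
[[r W] [[p Q] U]]: [[p Q] U] is ⟨t,⟨⟨t,t⟩,⟨e,t⟩⟩⟩, [r W] is t; result ⟨⟨t,t⟩,⟨e,t⟩⟩.

⟨⟨t,t⟩,⟨e,t⟩⟩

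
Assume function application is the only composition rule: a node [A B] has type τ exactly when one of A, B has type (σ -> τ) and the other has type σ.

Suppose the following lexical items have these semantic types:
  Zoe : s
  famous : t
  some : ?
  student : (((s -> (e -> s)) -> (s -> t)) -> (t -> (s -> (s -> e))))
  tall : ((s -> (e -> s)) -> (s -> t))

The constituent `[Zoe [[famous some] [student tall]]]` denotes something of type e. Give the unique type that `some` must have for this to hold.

(t -> ((t -> (s -> (s -> e))) -> (s -> e)))

[Zoe [[famous some] [student tall]]] is required to be e. Zoe : s cannot yield e as functor, so [[famous some] [student tall]] : (s -> e).
[[famous some] [student tall]] is required to be (s -> e). [student tall] : (t -> (s -> (s -> e))) cannot yield (s -> e) as functor, so [famous some] : ((t -> (s -> (s -> e))) -> (s -> e)).
[famous some] is required to be ((t -> (s -> (s -> e))) -> (s -> e)). famous : t cannot yield ((t -> (s -> (s -> e))) -> (s -> e)) as functor, so some : (t -> ((t -> (s -> (s -> e))) -> (s -> e))).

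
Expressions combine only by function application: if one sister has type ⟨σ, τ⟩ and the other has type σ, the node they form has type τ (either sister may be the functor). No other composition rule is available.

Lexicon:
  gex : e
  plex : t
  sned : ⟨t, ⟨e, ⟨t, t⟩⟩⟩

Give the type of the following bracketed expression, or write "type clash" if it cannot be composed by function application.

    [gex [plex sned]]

[plex sned]: ⟨t, ⟨e, ⟨t, t⟩⟩⟩ applied to t yields ⟨e, ⟨t, t⟩⟩.
[gex [plex sned]]: ⟨e, ⟨t, t⟩⟩ applied to e yields ⟨t, t⟩.

⟨t, t⟩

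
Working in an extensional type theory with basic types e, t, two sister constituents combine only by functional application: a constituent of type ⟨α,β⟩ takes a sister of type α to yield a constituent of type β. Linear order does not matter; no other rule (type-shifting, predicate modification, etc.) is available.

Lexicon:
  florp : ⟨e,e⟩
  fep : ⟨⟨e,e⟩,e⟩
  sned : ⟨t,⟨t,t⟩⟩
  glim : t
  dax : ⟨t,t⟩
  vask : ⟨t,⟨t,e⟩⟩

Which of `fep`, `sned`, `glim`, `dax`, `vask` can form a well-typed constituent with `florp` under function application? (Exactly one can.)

fep — combines: fep : ⟨⟨e,e⟩,e⟩ takes florp : ⟨e,e⟩ as argument, giving e.
sned : ⟨t,⟨t,t⟩⟩ — no; florp wants e, and sned wants t.
glim : t — no; florp wants e, and glim wants nothing (atomic).
dax : ⟨t,t⟩ — no; florp wants e, and dax wants t.
vask : ⟨t,⟨t,e⟩⟩ — no; florp wants e, and vask wants t.

fep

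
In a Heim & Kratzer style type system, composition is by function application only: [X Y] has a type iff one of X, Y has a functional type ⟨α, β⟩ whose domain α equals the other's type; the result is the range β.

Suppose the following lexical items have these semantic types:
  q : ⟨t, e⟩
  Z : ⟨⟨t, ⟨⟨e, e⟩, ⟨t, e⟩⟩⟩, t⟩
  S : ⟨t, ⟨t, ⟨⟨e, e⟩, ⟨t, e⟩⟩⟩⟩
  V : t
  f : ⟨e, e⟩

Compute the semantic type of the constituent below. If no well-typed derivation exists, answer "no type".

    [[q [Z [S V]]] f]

e

[S V]: S is ⟨t, ⟨t, ⟨⟨e, e⟩, ⟨t, e⟩⟩⟩⟩, V is t; result ⟨t, ⟨⟨e, e⟩, ⟨t, e⟩⟩⟩.
[Z [S V]]: Z is ⟨⟨t, ⟨⟨e, e⟩, ⟨t, e⟩⟩⟩, t⟩, [S V] is ⟨t, ⟨⟨e, e⟩, ⟨t, e⟩⟩⟩; result t.
[q [Z [S V]]]: q is ⟨t, e⟩, [Z [S V]] is t; result e.
[[q [Z [S V]]] f]: f is ⟨e, e⟩, [q [Z [S V]]] is e; result e.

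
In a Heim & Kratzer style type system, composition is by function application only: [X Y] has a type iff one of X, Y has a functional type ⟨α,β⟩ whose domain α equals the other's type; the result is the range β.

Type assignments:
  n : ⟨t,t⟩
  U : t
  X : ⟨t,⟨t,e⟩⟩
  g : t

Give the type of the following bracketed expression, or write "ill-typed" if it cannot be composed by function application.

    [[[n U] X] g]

[n U]: ⟨t,t⟩ applied to t yields t.
[[n U] X]: ⟨t,⟨t,e⟩⟩ applied to t yields ⟨t,e⟩.
[[[n U] X] g]: ⟨t,e⟩ applied to t yields e.

e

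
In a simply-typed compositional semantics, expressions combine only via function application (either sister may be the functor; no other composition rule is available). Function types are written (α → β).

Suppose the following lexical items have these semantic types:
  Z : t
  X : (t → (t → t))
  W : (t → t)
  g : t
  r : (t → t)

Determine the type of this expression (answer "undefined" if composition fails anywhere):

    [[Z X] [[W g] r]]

t

[Z X] — X of type (t → (t → t)) combines with Z of type t: type (t → t).
[W g] — W of type (t → t) combines with g of type t: type t.
[[W g] r] — r of type (t → t) combines with [W g] of type t: type t.
[[Z X] [[W g] r]] — [Z X] of type (t → t) combines with [[W g] r] of type t: type t.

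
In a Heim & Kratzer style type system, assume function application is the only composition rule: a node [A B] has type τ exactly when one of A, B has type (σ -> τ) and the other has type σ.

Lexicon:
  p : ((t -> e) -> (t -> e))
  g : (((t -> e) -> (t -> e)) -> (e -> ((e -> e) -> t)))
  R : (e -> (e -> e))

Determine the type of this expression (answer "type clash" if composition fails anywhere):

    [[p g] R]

[p g]: functor g : (((t -> e) -> (t -> e)) -> (e -> ((e -> e) -> t))), argument p : ((t -> e) -> (t -> e)); result (e -> ((e -> e) -> t)).
[[p g] R]: (e -> ((e -> e) -> t)) with (e -> (e -> e)) — neither is a function whose domain matches the other; composition fails here.

type clash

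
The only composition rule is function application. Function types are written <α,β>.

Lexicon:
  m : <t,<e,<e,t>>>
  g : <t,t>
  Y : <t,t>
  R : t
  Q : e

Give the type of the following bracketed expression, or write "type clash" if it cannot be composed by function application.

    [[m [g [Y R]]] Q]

<e,t>

[Y R]: Y is <t,t>, R is t; result t.
[g [Y R]]: g is <t,t>, [Y R] is t; result t.
[m [g [Y R]]]: m is <t,<e,<e,t>>>, [g [Y R]] is t; result <e,<e,t>>.
[[m [g [Y R]]] Q]: [m [g [Y R]]] is <e,<e,t>>, Q is e; result <e,t>.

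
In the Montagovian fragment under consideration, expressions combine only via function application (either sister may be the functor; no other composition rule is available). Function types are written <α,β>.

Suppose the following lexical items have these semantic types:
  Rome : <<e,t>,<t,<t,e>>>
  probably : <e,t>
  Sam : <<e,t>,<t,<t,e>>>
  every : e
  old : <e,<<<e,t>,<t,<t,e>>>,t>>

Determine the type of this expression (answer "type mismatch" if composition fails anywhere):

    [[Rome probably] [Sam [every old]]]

<t,e>

[Rome probably]: Rome is <<e,t>,<t,<t,e>>>, probably is <e,t>; result <t,<t,e>>.
[every old]: old is <e,<<<e,t>,<t,<t,e>>>,t>>, every is e; result <<<e,t>,<t,<t,e>>>,t>.
[Sam [every old]]: [every old] is <<<e,t>,<t,<t,e>>>,t>, Sam is <<e,t>,<t,<t,e>>>; result t.
[[Rome probably] [Sam [every old]]]: [Rome probably] is <t,<t,e>>, [Sam [every old]] is t; result <t,e>.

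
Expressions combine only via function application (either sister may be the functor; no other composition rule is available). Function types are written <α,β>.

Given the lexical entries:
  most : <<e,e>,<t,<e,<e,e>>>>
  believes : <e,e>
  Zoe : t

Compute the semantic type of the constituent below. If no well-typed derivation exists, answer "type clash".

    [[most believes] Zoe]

<e,<e,e>>

[most believes]: functor most : <<e,e>,<t,<e,<e,e>>>>, argument believes : <e,e>; result <t,<e,<e,e>>>.
[[most believes] Zoe]: functor [most believes] : <t,<e,<e,e>>>, argument Zoe : t; result <e,<e,e>>.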